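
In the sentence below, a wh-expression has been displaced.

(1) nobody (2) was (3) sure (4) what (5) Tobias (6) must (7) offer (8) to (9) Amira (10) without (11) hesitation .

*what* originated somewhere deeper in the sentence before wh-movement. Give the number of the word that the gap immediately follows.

7

Underlying clause: Tobias must offer what to Amira without hesitation.
The filler 'what' is interpreted as the direct object of 'offer'. It moves to the left edge, and the trace sits right after 'offer':
Nobody was sure what Tobias must offer ___ to Amira without hesitation.
'offer' is word 7.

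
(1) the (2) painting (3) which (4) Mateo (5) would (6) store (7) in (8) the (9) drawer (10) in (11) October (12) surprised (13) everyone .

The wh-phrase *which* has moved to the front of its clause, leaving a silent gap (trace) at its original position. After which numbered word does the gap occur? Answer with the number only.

'which' is the direct object of 'store'. It moves to the left edge, and the trace sits right after 'store':
The painting which Mateo would store ___ in the drawer in October surprised everyone.
'store' is word 6.

6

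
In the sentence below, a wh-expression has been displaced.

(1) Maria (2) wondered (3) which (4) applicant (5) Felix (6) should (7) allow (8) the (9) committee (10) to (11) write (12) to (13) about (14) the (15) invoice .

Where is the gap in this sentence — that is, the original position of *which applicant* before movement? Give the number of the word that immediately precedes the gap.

In situ: Felix should allow the committee to write to which applicant about the invoice.
'which applicant' is the object of the preposition 'to'. Fronting leaves a gap immediately after 'to':
Maria wondered which applicant Felix should allow the committee to write to ___ about the invoice.
'to' is word 12.

12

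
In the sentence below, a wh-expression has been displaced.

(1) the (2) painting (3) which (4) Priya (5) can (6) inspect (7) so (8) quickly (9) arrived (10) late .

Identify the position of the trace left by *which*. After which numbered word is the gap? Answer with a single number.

'which' functions as the direct object of 'inspect'. Fronting leaves a gap immediately after 'inspect':
The painting which Priya can inspect ___ so quickly arrived late.
'inspect' is word 6.

6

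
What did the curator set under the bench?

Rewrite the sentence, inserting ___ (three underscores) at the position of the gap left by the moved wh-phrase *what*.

What did the curator set ___ under the bench?

Underlying clause: The curator did set what under the bench.
The filler 'what' is interpreted as the direct object of 'set'. The gap is right after 'set'.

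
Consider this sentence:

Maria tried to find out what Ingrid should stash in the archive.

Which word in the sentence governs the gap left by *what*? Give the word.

Pre-movement form: Ingrid should stash what in the archive.
'what' is the direct object of 'stash'. It moves to the left edge, and the trace sits right after 'stash':
Maria tried to find out what Ingrid should stash ___ in the archive.

stash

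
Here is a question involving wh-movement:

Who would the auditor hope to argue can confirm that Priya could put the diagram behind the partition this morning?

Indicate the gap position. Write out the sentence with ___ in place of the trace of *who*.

Pre-movement form: The auditor would hope to argue who can confirm that Priya could put the diagram behind the partition this morning.
'who' is the subject of the clause embedded under 'argue'. The gap is right after 'argue'.

Who would the auditor hope to argue ___ can confirm that Priya could put the diagram behind the partition this morning?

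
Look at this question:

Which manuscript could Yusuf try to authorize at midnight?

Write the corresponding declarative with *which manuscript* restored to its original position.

Yusuf could try to authorize which manuscript at midnight.

The filler 'which manuscript' is interpreted as the direct object of 'authorize'. Fronting leaves a gap immediately after 'authorize':
Which manuscript could Yusuf try to authorize ___ at midnight?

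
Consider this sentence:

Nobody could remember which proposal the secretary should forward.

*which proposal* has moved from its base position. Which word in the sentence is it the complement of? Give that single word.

forward

Before movement: The secretary should forward which proposal.
The filler 'which proposal' is interpreted as the direct object of 'forward'. Wh-movement fronts it, leaving a gap right after 'forward':
Nobody could remember which proposal the secretary should forward ___.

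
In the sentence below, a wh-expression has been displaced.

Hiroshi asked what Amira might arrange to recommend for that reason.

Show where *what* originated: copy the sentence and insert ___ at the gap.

In situ: Amira might arrange to recommend what for that reason.
The filler 'what' is interpreted as the direct object of 'recommend'. The gap is right after 'recommend'.

Hiroshi asked what Amira might arrange to recommend ___ for that reason.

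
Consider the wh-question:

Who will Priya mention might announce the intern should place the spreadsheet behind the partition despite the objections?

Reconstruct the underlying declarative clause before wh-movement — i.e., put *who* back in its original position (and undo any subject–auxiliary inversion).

'who' functions as the subject of the clause embedded under 'mention'. Wh-movement fronts it, leaving a gap right after 'mention':
Who will Priya mention ___ might announce the intern should place the spreadsheet behind the partition despite the objections?

Priya will mention who might announce the intern should place the spreadsheet behind the partition despite the objections.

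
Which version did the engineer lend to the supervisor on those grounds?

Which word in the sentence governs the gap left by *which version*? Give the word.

Underlying clause: The engineer did lend which version to the supervisor on those grounds.
'which version' functions as the direct object of 'lend'. Wh-movement fronts it, leaving a gap right after 'lend':
Which version did the engineer lend ___ to the supervisor on those grounds?

lend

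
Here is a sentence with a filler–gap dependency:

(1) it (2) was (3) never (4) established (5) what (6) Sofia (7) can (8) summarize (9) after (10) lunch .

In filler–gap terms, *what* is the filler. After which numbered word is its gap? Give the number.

8

In situ: Sofia can summarize what after lunch.
'what' is the direct object of 'summarize'. Fronting leaves a gap immediately after 'summarize':
It was never established what Sofia can summarize ___ after lunch.
'summarize' is word 8.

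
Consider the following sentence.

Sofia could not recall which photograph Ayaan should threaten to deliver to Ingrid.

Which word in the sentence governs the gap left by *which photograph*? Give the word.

deliver

In situ: Ayaan should threaten to deliver which photograph to Ingrid.
The filler 'which photograph' is interpreted as the direct object of 'deliver'. Wh-movement fronts it, leaving a gap right after 'deliver':
Sofia could not recall which photograph Ayaan should threaten to deliver ___ to Ingrid.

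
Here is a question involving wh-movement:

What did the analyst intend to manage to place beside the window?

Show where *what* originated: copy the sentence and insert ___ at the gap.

What did the analyst intend to manage to place ___ beside the window?

In situ: The analyst did intend to manage to place what beside the window.
'what' is the direct object of 'place'. The gap is right after 'place'.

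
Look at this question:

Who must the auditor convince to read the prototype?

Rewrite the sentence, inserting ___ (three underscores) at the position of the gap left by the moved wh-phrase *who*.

In situ: The auditor must convince who to read the prototype.
'who' functions as the direct object of 'convince'. The gap is right after 'convince'.

Who must the auditor convince ___ to read the prototype?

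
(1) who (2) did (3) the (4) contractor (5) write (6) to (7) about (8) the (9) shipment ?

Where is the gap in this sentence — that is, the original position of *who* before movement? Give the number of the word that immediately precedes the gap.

6

Underlying clause: The contractor did write to who about the shipment.
'who' is the object of the preposition 'to'. Wh-movement fronts it, leaving a gap right after 'to':
Who did the contractor write to ___ about the shipment?
'to' is word 6.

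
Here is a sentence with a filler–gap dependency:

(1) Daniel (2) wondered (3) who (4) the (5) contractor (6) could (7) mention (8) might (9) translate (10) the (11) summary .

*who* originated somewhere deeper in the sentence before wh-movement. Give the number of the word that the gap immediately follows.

7

Underlying clause: The contractor could mention who might translate the summary.
The filler 'who' is interpreted as the subject of the clause embedded under 'mention'. It moves to the left edge, and the trace sits right after 'mention':
Daniel wondered who the contractor could mention ___ might translate the summary.
'mention' is word 7.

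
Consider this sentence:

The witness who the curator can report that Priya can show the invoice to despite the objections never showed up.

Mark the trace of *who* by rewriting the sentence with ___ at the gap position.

The filler 'who' is interpreted as the object of the preposition 'to' (recipient of 'show'). The gap is right after 'to'.

The witness who the curator can report that Priya can show the invoice to ___ despite the objections never showed up.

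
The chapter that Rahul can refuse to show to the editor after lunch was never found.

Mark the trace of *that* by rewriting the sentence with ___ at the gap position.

The chapter that Rahul can refuse to show ___ to the editor after lunch was never found.

'that' is the direct object of 'show'. The gap is right after 'show'.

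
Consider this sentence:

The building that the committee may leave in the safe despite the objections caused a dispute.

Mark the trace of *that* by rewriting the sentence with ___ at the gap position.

The building that the committee may leave ___ in the safe despite the objections caused a dispute.

'that' functions as the direct object of 'leave'. The gap is right after 'leave'.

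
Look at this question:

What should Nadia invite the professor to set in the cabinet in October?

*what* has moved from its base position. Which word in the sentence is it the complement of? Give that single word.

Underlying clause: Nadia should invite the professor to set what in the cabinet in October.
'what' functions as the direct object of 'set'. Wh-movement fronts it, leaving a gap right after 'set':
What should Nadia invite the professor to set ___ in the cabinet in October?

set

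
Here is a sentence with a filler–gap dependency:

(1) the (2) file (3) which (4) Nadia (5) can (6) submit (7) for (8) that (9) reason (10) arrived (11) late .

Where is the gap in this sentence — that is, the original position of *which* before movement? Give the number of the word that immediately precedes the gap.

'which' functions as the direct object of 'submit'. It moves to the left edge, and the trace sits right after 'submit':
The file which Nadia can submit ___ for that reason arrived late.
'submit' is word 6.

6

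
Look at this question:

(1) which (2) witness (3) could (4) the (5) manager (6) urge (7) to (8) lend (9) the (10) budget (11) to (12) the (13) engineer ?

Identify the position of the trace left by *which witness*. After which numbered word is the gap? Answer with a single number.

6

Underlying clause: The manager could urge which witness to lend the budget to the engineer.
'which witness' is the direct object of 'urge'. It moves to the left edge, and the trace sits right after 'urge':
Which witness could the manager urge ___ to lend the budget to the engineer?
'urge' is word 6.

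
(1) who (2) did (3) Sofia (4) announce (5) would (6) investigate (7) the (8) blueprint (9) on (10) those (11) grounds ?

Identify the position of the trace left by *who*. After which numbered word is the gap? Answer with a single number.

Pre-movement form: Sofia did announce who would investigate the blueprint on those grounds.
The filler 'who' is interpreted as the subject of the clause embedded under 'announce'. Wh-movement fronts it, leaving a gap right after 'announce':
Who did Sofia announce ___ would investigate the blueprint on those grounds?
'announce' is word 4.

4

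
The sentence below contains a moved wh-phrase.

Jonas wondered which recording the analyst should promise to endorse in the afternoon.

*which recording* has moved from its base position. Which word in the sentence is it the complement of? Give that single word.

endorse

Before movement: The analyst should promise to endorse which recording in the afternoon.
'which recording' functions as the direct object of 'endorse'. It moves to the left edge, and the trace sits right after 'endorse':
Jonas wondered which recording the analyst should promise to endorse ___ in the afternoon.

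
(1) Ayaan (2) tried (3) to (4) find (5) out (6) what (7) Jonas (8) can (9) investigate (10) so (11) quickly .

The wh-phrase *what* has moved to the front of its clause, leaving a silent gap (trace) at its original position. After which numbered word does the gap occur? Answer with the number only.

9

Underlying clause: Jonas can investigate what so quickly.
The filler 'what' is interpreted as the direct object of 'investigate'. It moves to the left edge, and the trace sits right after 'investigate':
Ayaan tried to find out what Jonas can investigate ___ so quickly.
'investigate' is word 9.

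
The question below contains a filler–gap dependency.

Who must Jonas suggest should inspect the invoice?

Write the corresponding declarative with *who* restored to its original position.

'who' functions as the subject of the clause embedded under 'suggest'. Fronting leaves a gap immediately after 'suggest':
Who must Jonas suggest ___ should inspect the invoice?

Jonas must suggest who should inspect the invoice.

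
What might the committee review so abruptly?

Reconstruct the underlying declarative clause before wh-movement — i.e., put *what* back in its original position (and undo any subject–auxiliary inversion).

The committee might review what so abruptly.

'what' functions as the direct object of 'review'. It moves to the left edge, and the trace sits right after 'review':
What might the committee review ___ so abruptly?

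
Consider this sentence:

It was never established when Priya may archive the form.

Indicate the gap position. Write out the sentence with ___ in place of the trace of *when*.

It was never established when Priya may archive the form ___.

In situ: Priya may archive the form when.
The filler 'when' is interpreted as the temporal adjunct. The gap is right after 'form'.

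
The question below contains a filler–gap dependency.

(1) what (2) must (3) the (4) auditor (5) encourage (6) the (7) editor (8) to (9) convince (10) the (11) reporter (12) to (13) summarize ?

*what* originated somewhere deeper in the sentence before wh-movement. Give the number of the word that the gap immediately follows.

13

Underlying clause: The auditor must encourage the editor to convince the reporter to summarize what.
'what' is the direct object of 'summarize'. Wh-movement fronts it, leaving a gap right after 'summarize':
What must the auditor encourage the editor to convince the reporter to summarize ___?
'summarize' is word 13.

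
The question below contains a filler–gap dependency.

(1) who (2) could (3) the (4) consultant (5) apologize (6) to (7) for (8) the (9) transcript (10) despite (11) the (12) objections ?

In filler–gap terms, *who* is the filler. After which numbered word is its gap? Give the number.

6

In situ: The consultant could apologize to who for the transcript despite the objections.
'who' functions as the object of the preposition 'to'. It moves to the left edge, and the trace sits right after 'to':
Who could the consultant apologize to ___ for the transcript despite the objections?
'to' is word 6.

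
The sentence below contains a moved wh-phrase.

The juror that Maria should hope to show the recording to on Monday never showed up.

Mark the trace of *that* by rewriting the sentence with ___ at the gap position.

The filler 'that' is interpreted as the object of the preposition 'to' (recipient of 'show'). The gap is right after 'to'.

The juror that Maria should hope to show the recording to ___ on Monday never showed up.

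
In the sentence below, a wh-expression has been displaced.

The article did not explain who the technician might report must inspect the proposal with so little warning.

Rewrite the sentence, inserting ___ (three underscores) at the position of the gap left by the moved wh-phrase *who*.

The article did not explain who the technician might report ___ must inspect the proposal with so little warning.

Before movement: The technician might report who must inspect the proposal with so little warning.
The filler 'who' is interpreted as the subject of the clause embedded under 'report'. The gap is right after 'report'.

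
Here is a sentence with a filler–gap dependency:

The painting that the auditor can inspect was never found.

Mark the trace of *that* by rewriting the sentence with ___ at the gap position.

The painting that the auditor can inspect ___ was never found.

The filler 'that' is interpreted as the direct object of 'inspect'. The gap is right after 'inspect'.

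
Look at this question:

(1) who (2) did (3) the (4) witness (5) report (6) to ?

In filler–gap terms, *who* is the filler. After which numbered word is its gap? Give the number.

6

In situ: The witness did report to who.
'who' functions as the object of the preposition 'to'. Fronting leaves a gap immediately after 'to':
Who did the witness report to ___?
'to' is word 6.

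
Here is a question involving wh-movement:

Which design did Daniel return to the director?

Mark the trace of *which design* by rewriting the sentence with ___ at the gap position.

Underlying clause: Daniel did return which design to the director.
'which design' functions as the direct object of 'return'. The gap is right after 'return'.

Which design did Daniel return ___ to the director?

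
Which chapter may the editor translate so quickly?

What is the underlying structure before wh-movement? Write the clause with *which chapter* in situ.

The editor may translate which chapter so quickly.

'which chapter' is the direct object of 'translate'. Wh-movement fronts it, leaving a gap right after 'translate':
Which chapter may the editor translate ___ so quickly?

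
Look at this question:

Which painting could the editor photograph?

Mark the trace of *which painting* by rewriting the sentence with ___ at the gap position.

Underlying clause: The editor could photograph which painting.
The filler 'which painting' is interpreted as the direct object of 'photograph'. The gap is right after 'photograph'.

Which painting could the editor photograph ___?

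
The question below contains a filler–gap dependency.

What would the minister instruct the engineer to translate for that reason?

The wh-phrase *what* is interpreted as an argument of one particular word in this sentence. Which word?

translate

Underlying clause: The minister would instruct the engineer to translate what for that reason.
The filler 'what' is interpreted as the direct object of 'translate'. Wh-movement fronts it, leaving a gap right after 'translate':
What would the minister instruct the engineer to translate ___ for that reason?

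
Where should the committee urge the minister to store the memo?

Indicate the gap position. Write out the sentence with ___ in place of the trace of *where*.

Before movement: The committee should urge the minister to store the memo where.
'where' is the locative complement of 'store'. The gap is right after 'memo'.

Where should the committee urge the minister to store the memo ___?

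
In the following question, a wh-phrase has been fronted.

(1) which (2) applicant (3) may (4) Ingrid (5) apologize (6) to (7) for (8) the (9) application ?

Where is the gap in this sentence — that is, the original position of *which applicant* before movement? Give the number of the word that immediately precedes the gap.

Before movement: Ingrid may apologize to which applicant for the application.
'which applicant' functions as the object of the preposition 'to'. It moves to the left edge, and the trace sits right after 'to':
Which applicant may Ingrid apologize to ___ for the application?
'to' is word 6.

6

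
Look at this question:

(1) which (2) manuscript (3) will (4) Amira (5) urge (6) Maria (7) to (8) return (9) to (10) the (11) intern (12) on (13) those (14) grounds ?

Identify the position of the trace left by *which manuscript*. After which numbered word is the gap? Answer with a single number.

8

Underlying clause: Amira will urge Maria to return which manuscript to the intern on those grounds.
The filler 'which manuscript' is interpreted as the direct object of 'return'. It moves to the left edge, and the trace sits right after 'return':
Which manuscript will Amira urge Maria to return ___ to the intern on those grounds?
'return' is word 8.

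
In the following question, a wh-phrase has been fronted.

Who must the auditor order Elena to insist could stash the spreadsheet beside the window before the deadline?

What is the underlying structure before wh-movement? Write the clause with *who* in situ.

'who' is the subject of the clause embedded under 'insist'. Wh-movement fronts it, leaving a gap right after 'insist':
Who must the auditor order Elena to insist ___ could stash the spreadsheet beside the window before the deadline?

The auditor must order Elena to insist who could stash the spreadsheet beside the window before the deadline.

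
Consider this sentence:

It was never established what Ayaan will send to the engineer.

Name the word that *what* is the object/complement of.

send

Pre-movement form: Ayaan will send what to the engineer.
'what' is the direct object of 'send'. Fronting leaves a gap immediately after 'send':
It was never established what Ayaan will send ___ to the engineer.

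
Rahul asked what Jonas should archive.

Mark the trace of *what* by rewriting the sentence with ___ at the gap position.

In situ: Jonas should archive what.
'what' functions as the direct object of 'archive'. The gap is right after 'archive'.

Rahul asked what Jonas should archive ___.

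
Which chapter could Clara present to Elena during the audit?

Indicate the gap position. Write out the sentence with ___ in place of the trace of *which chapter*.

Before movement: Clara could present which chapter to Elena during the audit.
The filler 'which chapter' is interpreted as the direct object of 'present'. The gap is right after 'present'.

Which chapter could Clara present ___ to Elena during the audit?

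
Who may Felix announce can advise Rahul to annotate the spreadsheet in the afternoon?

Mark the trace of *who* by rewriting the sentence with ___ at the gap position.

Pre-movement form: Felix may announce who can advise Rahul to annotate the spreadsheet in the afternoon.
'who' is the subject of the clause embedded under 'announce'. The gap is right after 'announce'.

Who may Felix announce ___ can advise Rahul to annotate the spreadsheet in the afternoon?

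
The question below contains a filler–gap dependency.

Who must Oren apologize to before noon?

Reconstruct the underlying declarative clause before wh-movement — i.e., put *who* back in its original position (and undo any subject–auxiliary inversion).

'who' is the object of the preposition 'to'. Wh-movement fronts it, leaving a gap right after 'to':
Who must Oren apologize to ___ before noon?

Oren must apologize to who before noon.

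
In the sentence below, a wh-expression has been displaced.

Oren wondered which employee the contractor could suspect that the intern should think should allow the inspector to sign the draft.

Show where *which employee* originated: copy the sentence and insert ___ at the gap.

Oren wondered which employee the contractor could suspect that the intern should think ___ should allow the inspector to sign the draft.

Pre-movement form: The contractor could suspect that the intern should think which employee should allow the inspector to sign the draft.
'which employee' is the subject of the clause embedded under 'think'. The gap is right after 'think'.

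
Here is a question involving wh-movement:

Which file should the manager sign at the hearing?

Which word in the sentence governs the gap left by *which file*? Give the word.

sign

Underlying clause: The manager should sign which file at the hearing.
The filler 'which file' is interpreted as the direct object of 'sign'. Wh-movement fronts it, leaving a gap right after 'sign':
Which file should the manager sign ___ at the hearing?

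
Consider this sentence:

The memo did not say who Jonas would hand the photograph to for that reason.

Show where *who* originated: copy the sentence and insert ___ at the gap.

Before movement: Jonas would hand the photograph to who for that reason.
'who' is the object of the preposition 'to' (recipient of 'hand'). The gap is right after 'to'.

The memo did not say who Jonas would hand the photograph to ___ for that reason.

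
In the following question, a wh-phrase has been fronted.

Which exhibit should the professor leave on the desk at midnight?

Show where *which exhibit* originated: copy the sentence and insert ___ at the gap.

Pre-movement form: The professor should leave which exhibit on the desk at midnight.
The filler 'which exhibit' is interpreted as the direct object of 'leave'. The gap is right after 'leave'.

Which exhibit should the professor leave ___ on the desk at midnight?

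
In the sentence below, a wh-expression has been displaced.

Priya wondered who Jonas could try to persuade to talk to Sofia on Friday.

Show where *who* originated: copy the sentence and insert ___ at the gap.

Priya wondered who Jonas could try to persuade ___ to talk to Sofia on Friday.

Before movement: Jonas could try to persuade who to talk to Sofia on Friday.
'who' functions as the direct object of 'persuade'. The gap is right after 'persuade'.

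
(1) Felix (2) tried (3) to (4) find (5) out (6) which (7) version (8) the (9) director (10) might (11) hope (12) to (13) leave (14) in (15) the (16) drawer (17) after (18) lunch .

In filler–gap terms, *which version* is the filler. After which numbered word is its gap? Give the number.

13

Underlying clause: The director might hope to leave which version in the drawer after lunch.
The filler 'which version' is interpreted as the direct object of 'leave'. It moves to the left edge, and the trace sits right after 'leave':
Felix tried to find out which version the director might hope to leave ___ in the drawer after lunch.
'leave' is word 13.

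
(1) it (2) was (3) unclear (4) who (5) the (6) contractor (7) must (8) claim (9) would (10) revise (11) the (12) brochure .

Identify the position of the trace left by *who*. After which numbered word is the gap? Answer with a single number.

8

Pre-movement form: The contractor must claim who would revise the brochure.
'who' is the subject of the clause embedded under 'claim'. It moves to the left edge, and the trace sits right after 'claim':
It was unclear who the contractor must claim ___ would revise the brochure.
'claim' is word 8.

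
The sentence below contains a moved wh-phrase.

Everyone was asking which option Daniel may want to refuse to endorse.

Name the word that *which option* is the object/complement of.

Before movement: Daniel may want to refuse to endorse which option.
'which option' is the direct object of 'endorse'. Fronting leaves a gap immediately after 'endorse':
Everyone was asking which option Daniel may want to refuse to endorse ___.

endorse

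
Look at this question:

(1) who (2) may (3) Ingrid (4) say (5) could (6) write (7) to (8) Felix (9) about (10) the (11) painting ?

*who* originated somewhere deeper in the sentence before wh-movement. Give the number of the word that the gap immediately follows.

4

Before movement: Ingrid may say who could write to Felix about the painting.
'who' functions as the subject of the clause embedded under 'say'. It moves to the left edge, and the trace sits right after 'say':
Who may Ingrid say ___ could write to Felix about the painting?
'say' is word 4.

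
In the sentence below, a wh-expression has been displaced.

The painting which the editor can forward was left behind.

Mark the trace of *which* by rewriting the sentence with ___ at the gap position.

The painting which the editor can forward ___ was left behind.

The filler 'which' is interpreted as the direct object of 'forward'. The gap is right after 'forward'.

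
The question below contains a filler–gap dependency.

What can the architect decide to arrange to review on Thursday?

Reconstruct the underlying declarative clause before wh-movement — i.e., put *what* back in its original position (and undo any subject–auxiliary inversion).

The architect can decide to arrange to review what on Thursday.

'what' is the direct object of 'review'. It moves to the left edge, and the trace sits right after 'review':
What can the architect decide to arrange to review ___ on Thursday?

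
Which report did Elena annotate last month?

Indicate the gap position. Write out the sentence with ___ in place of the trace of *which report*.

Which report did Elena annotate ___ last month?

Pre-movement form: Elena did annotate which report last month.
The filler 'which report' is interpreted as the direct object of 'annotate'. The gap is right after 'annotate'.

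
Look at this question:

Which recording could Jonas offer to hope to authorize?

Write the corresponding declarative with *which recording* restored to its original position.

'which recording' is the direct object of 'authorize'. Fronting leaves a gap immediately after 'authorize':
Which recording could Jonas offer to hope to authorize ___?

Jonas could offer to hope to authorize which recording.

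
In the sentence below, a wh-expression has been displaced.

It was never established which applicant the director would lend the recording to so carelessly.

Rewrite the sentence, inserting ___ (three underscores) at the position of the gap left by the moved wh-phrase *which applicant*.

It was never established which applicant the director would lend the recording to ___ so carelessly.

Before movement: The director would lend the recording to which applicant so carelessly.
The filler 'which applicant' is interpreted as the object of the preposition 'to' (recipient of 'lend'). The gap is right after 'to'.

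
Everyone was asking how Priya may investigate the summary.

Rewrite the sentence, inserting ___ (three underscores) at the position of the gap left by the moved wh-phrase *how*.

In situ: Priya may investigate the summary how.
The filler 'how' is interpreted as the manner adjunct. The gap is right after 'summary'.

Everyone was asking how Priya may investigate the summary ___.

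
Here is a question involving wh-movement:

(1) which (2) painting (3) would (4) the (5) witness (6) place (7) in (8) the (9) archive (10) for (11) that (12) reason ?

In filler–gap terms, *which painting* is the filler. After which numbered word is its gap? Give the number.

Before movement: The witness would place which painting in the archive for that reason.
'which painting' functions as the direct object of 'place'. Fronting leaves a gap immediately after 'place':
Which painting would the witness place ___ in the archive for that reason?
'place' is word 6.

6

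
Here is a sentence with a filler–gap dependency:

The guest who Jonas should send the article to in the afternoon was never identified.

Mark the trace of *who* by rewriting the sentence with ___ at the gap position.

'who' is the object of the preposition 'to' (recipient of 'send'). The gap is right after 'to'.

The guest who Jonas should send the article to ___ in the afternoon was never identified.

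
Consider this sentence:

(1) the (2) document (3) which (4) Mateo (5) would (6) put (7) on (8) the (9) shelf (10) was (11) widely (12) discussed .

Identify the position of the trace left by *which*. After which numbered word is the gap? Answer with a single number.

'which' functions as the direct object of 'put'. Wh-movement fronts it, leaving a gap right after 'put':
The document which Mateo would put ___ on the shelf was widely discussed.
'put' is word 6.

6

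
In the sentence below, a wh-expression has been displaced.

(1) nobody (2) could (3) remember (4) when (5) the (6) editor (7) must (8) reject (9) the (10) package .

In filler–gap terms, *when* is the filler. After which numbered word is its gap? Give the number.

10

Pre-movement form: The editor must reject the package when.
'when' functions as the temporal adjunct. Wh-movement fronts it, leaving a gap right after 'package':
Nobody could remember when the editor must reject the package ___.
'package' is word 10.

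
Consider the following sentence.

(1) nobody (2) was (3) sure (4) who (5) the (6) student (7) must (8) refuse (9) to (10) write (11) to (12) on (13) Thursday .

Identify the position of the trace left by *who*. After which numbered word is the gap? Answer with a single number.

Before movement: The student must refuse to write to who on Thursday.
The filler 'who' is interpreted as the object of the preposition 'to'. Wh-movement fronts it, leaving a gap right after 'to':
Nobody was sure who the student must refuse to write to ___ on Thursday.
'to' is word 11.

11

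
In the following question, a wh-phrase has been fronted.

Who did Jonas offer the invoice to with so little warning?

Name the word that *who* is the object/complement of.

to

Before movement: Jonas did offer the invoice to who with so little warning.
The filler 'who' is interpreted as the object of the preposition 'to' (recipient of 'offer'). Fronting leaves a gap immediately after 'to':
Who did Jonas offer the invoice to ___ with so little warning?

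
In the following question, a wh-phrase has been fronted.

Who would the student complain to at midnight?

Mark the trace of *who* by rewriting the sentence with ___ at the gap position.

Pre-movement form: The student would complain to who at midnight.
'who' is the object of the preposition 'to'. The gap is right after 'to'.

Who would the student complain to ___ at midnight?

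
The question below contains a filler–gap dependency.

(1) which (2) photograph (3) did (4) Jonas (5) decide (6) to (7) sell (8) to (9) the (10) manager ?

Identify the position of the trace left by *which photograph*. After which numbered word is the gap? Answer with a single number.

7

In situ: Jonas did decide to sell which photograph to the manager.
The filler 'which photograph' is interpreted as the direct object of 'sell'. It moves to the left edge, and the trace sits right after 'sell':
Which photograph did Jonas decide to sell ___ to the manager?
'sell' is word 7.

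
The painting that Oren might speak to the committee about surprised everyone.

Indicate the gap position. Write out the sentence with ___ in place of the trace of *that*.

The painting that Oren might speak to the committee about ___ surprised everyone.

'that' functions as the object of the preposition 'about'. The gap is right after 'about'.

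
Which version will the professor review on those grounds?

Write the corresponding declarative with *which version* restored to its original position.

The professor will review which version on those grounds.

'which version' functions as the direct object of 'review'. Wh-movement fronts it, leaving a gap right after 'review':
Which version will the professor review ___ on those grounds?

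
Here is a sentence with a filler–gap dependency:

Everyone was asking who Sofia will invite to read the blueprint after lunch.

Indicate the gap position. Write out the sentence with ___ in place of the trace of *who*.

Everyone was asking who Sofia will invite ___ to read the blueprint after lunch.

In situ: Sofia will invite who to read the blueprint after lunch.
'who' functions as the direct object of 'invite'. The gap is right after 'invite'.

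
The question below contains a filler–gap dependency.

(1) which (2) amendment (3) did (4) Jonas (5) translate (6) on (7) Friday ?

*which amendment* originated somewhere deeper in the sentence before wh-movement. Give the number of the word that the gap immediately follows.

5

Pre-movement form: Jonas did translate which amendment on Friday.
'which amendment' functions as the direct object of 'translate'. Wh-movement fronts it, leaving a gap right after 'translate':
Which amendment did Jonas translate ___ on Friday?
'translate' is word 5.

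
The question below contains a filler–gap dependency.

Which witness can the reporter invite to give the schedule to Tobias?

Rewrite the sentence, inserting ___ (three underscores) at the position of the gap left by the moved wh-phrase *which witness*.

Before movement: The reporter can invite which witness to give the schedule to Tobias.
'which witness' functions as the direct object of 'invite'. The gap is right after 'invite'.

Which witness can the reporter invite ___ to give the schedule to Tobias?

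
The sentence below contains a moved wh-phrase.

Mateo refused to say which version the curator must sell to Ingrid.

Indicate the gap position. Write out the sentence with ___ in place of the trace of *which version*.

Mateo refused to say which version the curator must sell ___ to Ingrid.

In situ: The curator must sell which version to Ingrid.
The filler 'which version' is interpreted as the direct object of 'sell'. The gap is right after 'sell'.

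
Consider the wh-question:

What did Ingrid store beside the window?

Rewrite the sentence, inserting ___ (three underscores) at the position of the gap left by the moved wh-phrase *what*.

In situ: Ingrid did store what beside the window.
The filler 'what' is interpreted as the direct object of 'store'. The gap is right after 'store'.

What did Ingrid store ___ beside the window?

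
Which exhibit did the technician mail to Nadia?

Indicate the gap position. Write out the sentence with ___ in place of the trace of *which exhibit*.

Which exhibit did the technician mail ___ to Nadia?

Pre-movement form: The technician did mail which exhibit to Nadia.
'which exhibit' functions as the direct object of 'mail'. The gap is right after 'mail'.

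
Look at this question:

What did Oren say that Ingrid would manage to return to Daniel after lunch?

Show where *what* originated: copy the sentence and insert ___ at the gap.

Pre-movement form: Oren did say that Ingrid would manage to return what to Daniel after lunch.
'what' is the direct object of 'return'. The gap is right after 'return'.

What did Oren say that Ingrid would manage to return ___ to Daniel after lunch?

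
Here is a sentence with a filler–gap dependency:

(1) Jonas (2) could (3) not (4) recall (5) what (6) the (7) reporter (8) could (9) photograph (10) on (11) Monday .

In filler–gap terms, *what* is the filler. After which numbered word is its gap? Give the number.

Before movement: The reporter could photograph what on Monday.
'what' functions as the direct object of 'photograph'. Fronting leaves a gap immediately after 'photograph':
Jonas could not recall what the reporter could photograph ___ on Monday.
'photograph' is word 9.

9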